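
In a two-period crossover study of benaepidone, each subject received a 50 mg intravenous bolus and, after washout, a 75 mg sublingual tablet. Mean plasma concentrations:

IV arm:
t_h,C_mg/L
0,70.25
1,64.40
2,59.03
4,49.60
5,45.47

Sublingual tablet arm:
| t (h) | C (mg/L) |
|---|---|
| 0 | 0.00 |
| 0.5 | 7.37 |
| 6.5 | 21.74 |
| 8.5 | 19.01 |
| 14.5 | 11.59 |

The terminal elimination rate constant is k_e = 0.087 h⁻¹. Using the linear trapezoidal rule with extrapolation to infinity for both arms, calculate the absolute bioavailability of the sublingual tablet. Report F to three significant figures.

F = 0.293

Trapezoidal AUC_0→5 (IV):
  [0→1]: (70.25+64.40)/2 × 1 = 67.325
  [1→2]: (64.40+59.03)/2 × 1 = 61.715
  [2→4]: (59.03+49.60)/2 × 2 = 108.63
  [4→5]: (49.60+45.47)/2 × 1 = 47.535
  Sum = 285.205 mg/L·h
IV tail: 45.47/0.087 = 522.644; AUC_iv,0→∞ = 285.205 + 522.644 = 807.849 mg/L·h
Trapezoidal AUC_0→14.5 (sublingual tablet):
  [0→0.5]: (0.00+7.37)/2 × 0.5 = 1.8425
  [0.5→6.5]: (7.37+21.74)/2 × 6 = 87.33
  [6.5→8.5]: (21.74+19.01)/2 × 2 = 40.75
  [8.5→14.5]: (19.01+11.59)/2 × 6 = 91.8
  Sum = 221.7225 mg/L·h
sublingual tablet tail: 11.59/0.087 = 133.218; AUC_ev,0→∞ = 221.7225 + 133.218 = 354.9405 mg/L·h
F = (AUC_ev/D_ev)/(AUC_iv/D_iv) = (354.9405/75)/(807.849/50) = 4.73254/16.15698 = 0.2929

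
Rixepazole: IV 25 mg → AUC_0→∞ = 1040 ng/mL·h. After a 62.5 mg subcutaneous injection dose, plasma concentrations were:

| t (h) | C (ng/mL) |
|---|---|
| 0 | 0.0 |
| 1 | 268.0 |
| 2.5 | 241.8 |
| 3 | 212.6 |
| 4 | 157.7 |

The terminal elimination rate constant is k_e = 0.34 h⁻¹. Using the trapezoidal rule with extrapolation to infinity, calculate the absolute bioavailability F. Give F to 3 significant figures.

F = 0.492

Trapezoidal AUC_0→4 (subcutaneous injection):
  [0→1]: (0.0+268.0)/2 × 1 = 134.0
  [1→2.5]: (268.0+241.8)/2 × 1.5 = 382.35
  [2.5→3]: (241.8+212.6)/2 × 0.5 = 113.6
  [3→4]: (212.6+157.7)/2 × 1 = 185.15
  Sum = 815.1 ng/mL·h
Tail: C_last/k_e = 157.7/0.34 = 463.824
AUC_0→∞ (subcutaneous injection) = 815.1 + 463.824 = 1278.924 ng/mL·h
F = (AUC_ev/D_ev)/(AUC_iv/D_iv) = (1278.924/62.5)/(1040/25) = 20.462784/41.6 = 0.4919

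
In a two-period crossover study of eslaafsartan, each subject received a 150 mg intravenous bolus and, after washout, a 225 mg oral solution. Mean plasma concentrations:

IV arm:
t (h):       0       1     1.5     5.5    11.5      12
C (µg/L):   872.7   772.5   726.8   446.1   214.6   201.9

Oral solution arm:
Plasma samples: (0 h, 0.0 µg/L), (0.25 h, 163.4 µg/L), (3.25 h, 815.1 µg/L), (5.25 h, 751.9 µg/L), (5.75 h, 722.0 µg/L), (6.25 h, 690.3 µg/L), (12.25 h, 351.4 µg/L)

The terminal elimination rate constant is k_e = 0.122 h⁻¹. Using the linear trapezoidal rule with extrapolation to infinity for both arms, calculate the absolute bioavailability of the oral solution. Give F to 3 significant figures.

Trapezoidal AUC_0→12 (IV):
  [0→1]: (872.7+772.5)/2 × 1 = 822.6
  [1→1.5]: (772.5+726.8)/2 × 0.5 = 374.825
  [1.5→5.5]: (726.8+446.1)/2 × 4 = 2345.8
  [5.5→11.5]: (446.1+214.6)/2 × 6 = 1982.1
  [11.5→12]: (214.6+201.9)/2 × 0.5 = 104.125
  Sum = 5629.45 µg/L·h
IV tail: 201.9/0.122 = 1654.918; AUC_iv,0→∞ = 5629.45 + 1654.918 = 7284.368 µg/L·h
Trapezoidal AUC_0→12.25 (oral solution):
  [0→0.25]: (0.0+163.4)/2 × 0.25 = 20.425
  [0.25→3.25]: (163.4+815.1)/2 × 3 = 1467.75
  [3.25→5.25]: (815.1+751.9)/2 × 2 = 1567.0
  [5.25→5.75]: (751.9+722.0)/2 × 0.5 = 368.475
  [5.75→6.25]: (722.0+690.3)/2 × 0.5 = 353.075
  [6.25→12.25]: (690.3+351.4)/2 × 6 = 3125.1
  Sum = 6901.825 µg/L·h
oral solution tail: 351.4/0.122 = 2880.328; AUC_ev,0→∞ = 6901.825 + 2880.328 = 9782.153 µg/L·h
F = (AUC_ev/D_ev)/(AUC_iv/D_iv) = (9782.153/225)/(7284.368/150) = 43.4762/48.5625 = 0.8953

F = 0.895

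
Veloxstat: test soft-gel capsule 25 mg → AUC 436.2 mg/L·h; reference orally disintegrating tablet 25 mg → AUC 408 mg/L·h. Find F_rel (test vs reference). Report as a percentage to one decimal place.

F_rel = 106.9%

F_rel = (AUC_test/D_test) / (AUC_ref/D_ref)
      = (436.2/25) / (408/25)
      = 17.448 / 16.32 = 1.0691 = 106.91%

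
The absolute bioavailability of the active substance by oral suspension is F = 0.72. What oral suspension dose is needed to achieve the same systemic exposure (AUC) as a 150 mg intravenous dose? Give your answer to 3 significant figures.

D_oral = 208 mg

For equal systemic exposure: F × D_ev = D_iv
D_ev = D_iv / F = 150 / 0.72 = 208.333 mg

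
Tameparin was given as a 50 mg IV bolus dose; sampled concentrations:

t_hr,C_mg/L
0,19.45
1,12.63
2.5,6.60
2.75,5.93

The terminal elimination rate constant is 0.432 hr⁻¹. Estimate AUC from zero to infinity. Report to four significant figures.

AUC = 45.76 mg/L·hr

Trapezoidal AUC_0→2.75:
  [0→1]: (19.45+12.63)/2 × 1 = 16.04
  [1→2.5]: (12.63+6.60)/2 × 1.5 = 14.4225
  [2.5→2.75]: (6.60+5.93)/2 × 0.25 = 1.56625
  Sum = 32.02875 mg/L·hr
Extrapolated tail: C_last / k_e = 5.93 / 0.432 = 13.727
AUC_0→∞ = 32.02875 + 13.727 = 45.75575 mg/L·hr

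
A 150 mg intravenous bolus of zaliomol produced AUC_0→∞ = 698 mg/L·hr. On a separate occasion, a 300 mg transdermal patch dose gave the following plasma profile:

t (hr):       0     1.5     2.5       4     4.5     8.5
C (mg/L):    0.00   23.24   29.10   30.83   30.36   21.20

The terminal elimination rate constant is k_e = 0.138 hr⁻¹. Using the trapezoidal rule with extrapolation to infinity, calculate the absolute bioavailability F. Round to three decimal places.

Trapezoidal AUC_0→8.5 (transdermal patch):
  [0→1.5]: (0.00+23.24)/2 × 1.5 = 17.43
  [1.5→2.5]: (23.24+29.10)/2 × 1 = 26.17
  [2.5→4]: (29.10+30.83)/2 × 1.5 = 44.9475
  [4→4.5]: (30.83+30.36)/2 × 0.5 = 15.2975
  [4.5→8.5]: (30.36+21.20)/2 × 4 = 103.12
  Sum = 206.965 mg/L·hr
Tail: C_last/k_e = 21.20/0.138 = 153.623
AUC_0→∞ (transdermal patch) = 206.965 + 153.623 = 360.588 mg/L·hr
F = (AUC_ev/D_ev)/(AUC_iv/D_iv) = (360.588/300)/(698/150) = 1.20196/4.65333 = 0.2583

F = 0.258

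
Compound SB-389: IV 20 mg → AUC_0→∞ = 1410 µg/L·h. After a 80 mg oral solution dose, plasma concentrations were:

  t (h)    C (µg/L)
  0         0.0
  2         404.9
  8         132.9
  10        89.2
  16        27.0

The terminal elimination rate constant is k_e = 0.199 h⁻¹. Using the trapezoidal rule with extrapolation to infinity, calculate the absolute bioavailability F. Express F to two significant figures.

Trapezoidal AUC_0→16 (oral solution):
  [0→2]: (0.0+404.9)/2 × 2 = 404.9
  [2→8]: (404.9+132.9)/2 × 6 = 1613.4
  [8→10]: (132.9+89.2)/2 × 2 = 222.1
  [10→16]: (89.2+27.0)/2 × 6 = 348.6
  Sum = 2589.0 µg/L·h
Tail: C_last/k_e = 27.0/0.199 = 135.678
AUC_0→∞ (oral solution) = 2589.0 + 135.678 = 2724.678 µg/L·h
F = (AUC_ev/D_ev)/(AUC_iv/D_iv) = (2724.678/80)/(1410/20) = 34.058475/70.5 = 0.4831

F = 0.48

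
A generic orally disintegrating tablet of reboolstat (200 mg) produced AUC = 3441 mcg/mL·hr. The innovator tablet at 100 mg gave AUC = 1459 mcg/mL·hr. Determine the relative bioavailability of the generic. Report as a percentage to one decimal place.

F_rel = 117.9%

F_rel = (AUC_test/D_test) / (AUC_ref/D_ref)
      = (3441/200) / (1459/100)
      = 17.205 / 14.59 = 1.1792 = 117.92%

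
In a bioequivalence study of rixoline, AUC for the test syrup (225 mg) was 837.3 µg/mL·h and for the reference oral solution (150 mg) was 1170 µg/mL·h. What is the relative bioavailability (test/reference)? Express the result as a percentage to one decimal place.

F_rel = 47.7%

F_rel = (AUC_test/D_test) / (AUC_ref/D_ref)
      = (837.3/225) / (1170/150)
      = 3.72133 / 7.8 = 0.4771 = 47.71%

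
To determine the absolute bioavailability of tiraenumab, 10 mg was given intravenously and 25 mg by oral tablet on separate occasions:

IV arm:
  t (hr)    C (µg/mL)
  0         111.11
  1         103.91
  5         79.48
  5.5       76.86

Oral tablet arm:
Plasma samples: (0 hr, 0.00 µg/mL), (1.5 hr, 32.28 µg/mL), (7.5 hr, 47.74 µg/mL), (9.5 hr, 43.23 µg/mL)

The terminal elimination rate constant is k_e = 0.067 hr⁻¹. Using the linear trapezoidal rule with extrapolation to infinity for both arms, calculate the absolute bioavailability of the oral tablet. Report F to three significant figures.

Trapezoidal AUC_0→5.5 (IV):
  [0→1]: (111.11+103.91)/2 × 1 = 107.51
  [1→5]: (103.91+79.48)/2 × 4 = 366.78
  [5→5.5]: (79.48+76.86)/2 × 0.5 = 39.085
  Sum = 513.375 µg/mL·hr
IV tail: 76.86/0.067 = 1147.164; AUC_iv,0→∞ = 513.375 + 1147.164 = 1660.539 µg/mL·hr
Trapezoidal AUC_0→9.5 (oral tablet):
  [0→1.5]: (0.00+32.28)/2 × 1.5 = 24.21
  [1.5→7.5]: (32.28+47.74)/2 × 6 = 240.06
  [7.5→9.5]: (47.74+43.23)/2 × 2 = 90.97
  Sum = 355.24 µg/mL·hr
oral tablet tail: 43.23/0.067 = 645.224; AUC_ev,0→∞ = 355.24 + 645.224 = 1000.464 µg/mL·hr
F = (AUC_ev/D_ev)/(AUC_iv/D_iv) = (1000.464/25)/(1660.539/10) = 40.01856/166.0539 = 0.2410

F = 0.241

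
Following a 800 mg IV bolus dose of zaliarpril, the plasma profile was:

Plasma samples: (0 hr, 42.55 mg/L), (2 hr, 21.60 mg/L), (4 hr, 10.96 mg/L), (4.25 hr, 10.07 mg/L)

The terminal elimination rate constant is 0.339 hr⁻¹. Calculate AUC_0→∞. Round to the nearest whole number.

AUC = 129 mg/L·hr

Trapezoidal AUC_0→4.25:
  [0→2]: (42.55+21.60)/2 × 2 = 64.15
  [2→4]: (21.60+10.96)/2 × 2 = 32.56
  [4→4.25]: (10.96+10.07)/2 × 0.25 = 2.62875
  Sum = 99.33875 mg/L·hr
Extrapolated tail: C_last / k_e = 10.07 / 0.339 = 29.705
AUC_0→∞ = 99.33875 + 29.705 = 129.04375 mg/L·hr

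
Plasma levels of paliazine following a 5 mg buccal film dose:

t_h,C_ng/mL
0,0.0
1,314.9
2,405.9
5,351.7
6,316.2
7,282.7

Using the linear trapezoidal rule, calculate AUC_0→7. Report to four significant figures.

Trapezoidal AUC_0→7:
  [0→1]: (0.0+314.9)/2 × 1 = 157.45
  [1→2]: (314.9+405.9)/2 × 1 = 360.4
  [2→5]: (405.9+351.7)/2 × 3 = 1136.4
  [5→6]: (351.7+316.2)/2 × 1 = 333.95
  [6→7]: (316.2+282.7)/2 × 1 = 299.45
  Sum = 2287.65 ng/mL·h

AUC = 2288 ng/mL·h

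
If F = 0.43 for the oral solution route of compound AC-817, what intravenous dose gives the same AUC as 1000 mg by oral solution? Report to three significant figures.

D_iv = 430 mg

Systemic exposure from an extravascular dose = F × D_ev, so the equivalent IV dose is F × D_ev.
D_iv = F × D_ev = 0.43 × 1000 = 430 mg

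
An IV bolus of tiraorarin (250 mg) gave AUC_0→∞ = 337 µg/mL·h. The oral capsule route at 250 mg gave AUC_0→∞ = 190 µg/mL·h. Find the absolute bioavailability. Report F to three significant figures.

F = (AUC_ev / D_ev) / (AUC_iv / D_iv)
  = (190/250) / (337/250)
  = 0.76 / 1.348 = 0.5638

F = 0.564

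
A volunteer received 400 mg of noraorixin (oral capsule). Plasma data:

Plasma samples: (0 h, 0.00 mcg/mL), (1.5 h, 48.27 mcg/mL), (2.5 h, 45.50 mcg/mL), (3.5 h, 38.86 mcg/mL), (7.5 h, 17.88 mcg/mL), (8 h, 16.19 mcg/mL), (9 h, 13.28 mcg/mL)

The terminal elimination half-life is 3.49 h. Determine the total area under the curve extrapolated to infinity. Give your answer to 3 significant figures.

AUC = 329 mcg/mL·h

Trapezoidal AUC_0→9:
  [0→1.5]: (0.00+48.27)/2 × 1.5 = 36.2025
  [1.5→2.5]: (48.27+45.50)/2 × 1 = 46.885
  [2.5→3.5]: (45.50+38.86)/2 × 1 = 42.18
  [3.5→7.5]: (38.86+17.88)/2 × 4 = 113.48
  [7.5→8]: (17.88+16.19)/2 × 0.5 = 8.5175
  [8→9]: (16.19+13.28)/2 × 1 = 14.735
  Sum = 262.0 mcg/mL·h
k_e = ln2 / t½ = 0.693147 / 3.49 = 0.1986 h^-1
Extrapolated tail: C_last / k_e = 13.28 / 0.1986 = 66.868
AUC_0→∞ = 262.0 + 66.868 = 328.868 mcg/mL·h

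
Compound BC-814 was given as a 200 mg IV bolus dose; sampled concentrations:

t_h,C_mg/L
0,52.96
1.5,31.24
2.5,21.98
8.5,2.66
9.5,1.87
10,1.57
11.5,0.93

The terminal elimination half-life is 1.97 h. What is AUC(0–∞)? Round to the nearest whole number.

Trapezoidal AUC_0→11.5:
  [0→1.5]: (52.96+31.24)/2 × 1.5 = 63.15
  [1.5→2.5]: (31.24+21.98)/2 × 1 = 26.61
  [2.5→8.5]: (21.98+2.66)/2 × 6 = 73.92
  [8.5→9.5]: (2.66+1.87)/2 × 1 = 2.265
  [9.5→10]: (1.87+1.57)/2 × 0.5 = 0.86
  [10→11.5]: (1.57+0.93)/2 × 1.5 = 1.875
  Sum = 168.68 mg/L·h
k_e = ln2 / t½ = 0.693147 / 1.97 = 0.3519 h^-1
Extrapolated tail: C_last / k_e = 0.93 / 0.3519 = 2.643
AUC_0→∞ = 168.68 + 2.643 = 171.323 mg/L·h

AUC = 171 mg/L·h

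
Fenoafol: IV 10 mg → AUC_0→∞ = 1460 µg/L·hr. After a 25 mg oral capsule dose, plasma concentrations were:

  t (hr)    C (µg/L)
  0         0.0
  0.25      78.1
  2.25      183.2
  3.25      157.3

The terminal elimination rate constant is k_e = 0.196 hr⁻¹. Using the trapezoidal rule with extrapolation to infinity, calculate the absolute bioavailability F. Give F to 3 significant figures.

F = 0.341

Trapezoidal AUC_0→3.25 (oral capsule):
  [0→0.25]: (0.0+78.1)/2 × 0.25 = 9.7625
  [0.25→2.25]: (78.1+183.2)/2 × 2 = 261.3
  [2.25→3.25]: (183.2+157.3)/2 × 1 = 170.25
  Sum = 441.3125 µg/L·hr
Tail: C_last/k_e = 157.3/0.196 = 802.551
AUC_0→∞ (oral capsule) = 441.3125 + 802.551 = 1243.8635 µg/L·hr
F = (AUC_ev/D_ev)/(AUC_iv/D_iv) = (1243.8635/25)/(1460/10) = 49.75454/146 = 0.3408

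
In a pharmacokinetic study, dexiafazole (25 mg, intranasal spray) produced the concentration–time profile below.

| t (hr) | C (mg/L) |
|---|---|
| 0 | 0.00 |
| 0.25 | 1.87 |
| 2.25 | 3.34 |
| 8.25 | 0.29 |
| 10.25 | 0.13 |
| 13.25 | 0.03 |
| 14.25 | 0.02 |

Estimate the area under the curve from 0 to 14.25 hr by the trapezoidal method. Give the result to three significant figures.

Trapezoidal AUC_0→14.25:
  [0→0.25]: (0.00+1.87)/2 × 0.25 = 0.23375
  [0.25→2.25]: (1.87+3.34)/2 × 2 = 5.21
  [2.25→8.25]: (3.34+0.29)/2 × 6 = 10.89
  [8.25→10.25]: (0.29+0.13)/2 × 2 = 0.42
  [10.25→13.25]: (0.13+0.03)/2 × 3 = 0.24
  [13.25→14.25]: (0.03+0.02)/2 × 1 = 0.025
  Sum = 17.01875 mg/L·hr

AUC = 17.0 mg/L·hr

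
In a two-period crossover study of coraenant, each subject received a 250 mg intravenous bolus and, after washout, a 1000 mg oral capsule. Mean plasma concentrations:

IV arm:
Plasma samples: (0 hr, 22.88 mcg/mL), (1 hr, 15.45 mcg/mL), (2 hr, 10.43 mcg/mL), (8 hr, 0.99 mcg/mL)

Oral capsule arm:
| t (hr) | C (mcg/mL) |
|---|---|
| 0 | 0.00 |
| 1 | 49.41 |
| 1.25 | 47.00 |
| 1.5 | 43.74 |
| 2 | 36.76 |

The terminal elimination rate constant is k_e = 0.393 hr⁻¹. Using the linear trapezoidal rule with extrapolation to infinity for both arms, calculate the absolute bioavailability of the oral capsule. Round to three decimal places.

F = 0.587

Trapezoidal AUC_0→8 (IV):
  [0→1]: (22.88+15.45)/2 × 1 = 19.165
  [1→2]: (15.45+10.43)/2 × 1 = 12.94
  [2→8]: (10.43+0.99)/2 × 6 = 34.26
  Sum = 66.365 mcg/mL·hr
IV tail: 0.99/0.393 = 2.519; AUC_iv,0→∞ = 66.365 + 2.519 = 68.884 mcg/mL·hr
Trapezoidal AUC_0→2 (oral capsule):
  [0→1]: (0.00+49.41)/2 × 1 = 24.705
  [1→1.25]: (49.41+47.00)/2 × 0.25 = 12.05125
  [1.25→1.5]: (47.00+43.74)/2 × 0.25 = 11.3425
  [1.5→2]: (43.74+36.76)/2 × 0.5 = 20.125
  Sum = 68.22375 mcg/mL·hr
oral capsule tail: 36.76/0.393 = 93.537; AUC_ev,0→∞ = 68.22375 + 93.537 = 161.76075 mcg/mL·hr
F = (AUC_ev/D_ev)/(AUC_iv/D_iv) = (161.76075/1000)/(68.884/250) = 0.16176075/0.275536 = 0.5871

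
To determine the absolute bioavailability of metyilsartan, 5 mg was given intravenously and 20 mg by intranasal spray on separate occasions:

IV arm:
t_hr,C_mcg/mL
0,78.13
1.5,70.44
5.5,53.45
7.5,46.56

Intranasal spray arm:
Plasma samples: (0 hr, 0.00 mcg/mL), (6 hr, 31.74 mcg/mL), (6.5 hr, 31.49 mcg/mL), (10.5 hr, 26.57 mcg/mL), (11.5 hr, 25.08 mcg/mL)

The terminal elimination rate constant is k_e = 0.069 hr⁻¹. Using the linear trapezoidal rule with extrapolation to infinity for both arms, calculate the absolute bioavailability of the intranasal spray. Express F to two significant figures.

F = 0.14

Trapezoidal AUC_0→7.5 (IV):
  [0→1.5]: (78.13+70.44)/2 × 1.5 = 111.4275
  [1.5→5.5]: (70.44+53.45)/2 × 4 = 247.78
  [5.5→7.5]: (53.45+46.56)/2 × 2 = 100.01
  Sum = 459.2175 mcg/mL·hr
IV tail: 46.56/0.069 = 674.783; AUC_iv,0→∞ = 459.2175 + 674.783 = 1134.0005 mcg/mL·hr
Trapezoidal AUC_0→11.5 (intranasal spray):
  [0→6]: (0.00+31.74)/2 × 6 = 95.22
  [6→6.5]: (31.74+31.49)/2 × 0.5 = 15.8075
  [6.5→10.5]: (31.49+26.57)/2 × 4 = 116.12
  [10.5→11.5]: (26.57+25.08)/2 × 1 = 25.825
  Sum = 252.9725 mcg/mL·hr
intranasal spray tail: 25.08/0.069 = 363.478; AUC_ev,0→∞ = 252.9725 + 363.478 = 616.4505 mcg/mL·hr
F = (AUC_ev/D_ev)/(AUC_iv/D_iv) = (616.4505/20)/(1134.0005/5) = 30.822525/226.8001 = 0.1359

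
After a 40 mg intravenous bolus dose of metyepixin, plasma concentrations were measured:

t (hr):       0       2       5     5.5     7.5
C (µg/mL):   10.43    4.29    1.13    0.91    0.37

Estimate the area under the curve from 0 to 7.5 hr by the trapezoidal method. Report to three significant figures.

AUC = 24.6 µg/mL·hr

Trapezoidal AUC_0→7.5:
  [0→2]: (10.43+4.29)/2 × 2 = 14.72
  [2→5]: (4.29+1.13)/2 × 3 = 8.13
  [5→5.5]: (1.13+0.91)/2 × 0.5 = 0.51
  [5.5→7.5]: (0.91+0.37)/2 × 2 = 1.28
  Sum = 24.64 µg/mL·hr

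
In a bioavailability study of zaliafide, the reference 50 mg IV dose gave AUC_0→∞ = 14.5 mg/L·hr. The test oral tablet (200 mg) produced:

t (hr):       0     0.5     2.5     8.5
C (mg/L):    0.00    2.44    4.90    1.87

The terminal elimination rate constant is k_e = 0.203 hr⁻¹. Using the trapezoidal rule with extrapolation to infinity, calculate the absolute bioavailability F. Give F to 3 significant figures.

F = 0.646

Trapezoidal AUC_0→8.5 (oral tablet):
  [0→0.5]: (0.00+2.44)/2 × 0.5 = 0.61
  [0.5→2.5]: (2.44+4.90)/2 × 2 = 7.34
  [2.5→8.5]: (4.90+1.87)/2 × 6 = 20.31
  Sum = 28.26 mg/L·hr
Tail: C_last/k_e = 1.87/0.203 = 9.212
AUC_0→∞ (oral tablet) = 28.26 + 9.212 = 37.472 mg/L·hr
F = (AUC_ev/D_ev)/(AUC_iv/D_iv) = (37.472/200)/(14.5/50) = 0.18736/0.29 = 0.6461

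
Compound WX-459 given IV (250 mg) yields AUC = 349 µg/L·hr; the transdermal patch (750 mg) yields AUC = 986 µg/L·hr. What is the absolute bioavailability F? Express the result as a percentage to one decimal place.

F = 94.2%

F = (AUC_ev / D_ev) / (AUC_iv / D_iv)
  = (986/750) / (349/250)
  = 1.31467 / 1.396 = 0.9417
  = 94.17%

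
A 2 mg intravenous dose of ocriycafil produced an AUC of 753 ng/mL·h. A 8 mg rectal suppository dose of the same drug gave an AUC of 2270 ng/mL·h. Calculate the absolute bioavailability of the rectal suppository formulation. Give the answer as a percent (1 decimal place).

F = (AUC_ev / D_ev) / (AUC_iv / D_iv)
  = (2270/8) / (753/2)
  = 283.75 / 376.5 = 0.7537
  = 75.37%

F = 75.4%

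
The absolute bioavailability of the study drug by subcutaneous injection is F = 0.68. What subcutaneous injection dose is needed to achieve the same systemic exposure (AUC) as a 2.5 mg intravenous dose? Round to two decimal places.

D_subcutaneous = 3.68 mg

For equal systemic exposure: F × D_ev = D_iv
D_ev = D_iv / F = 2.5 / 0.68 = 3.67647 mg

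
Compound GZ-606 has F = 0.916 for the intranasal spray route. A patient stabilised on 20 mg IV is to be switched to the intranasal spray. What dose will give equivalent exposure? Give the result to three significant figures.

For equal systemic exposure: F × D_ev = D_iv
D_ev = D_iv / F = 20 / 0.916 = 21.8341 mg

D_intranasal = 21.8 mg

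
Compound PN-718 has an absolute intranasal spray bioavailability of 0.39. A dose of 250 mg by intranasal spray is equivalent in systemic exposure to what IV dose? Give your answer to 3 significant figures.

Systemic exposure from an extravascular dose = F × D_ev, so the equivalent IV dose is F × D_ev.
D_iv = F × D_ev = 0.39 × 250 = 97.5 mg

D_iv = 97.5 mg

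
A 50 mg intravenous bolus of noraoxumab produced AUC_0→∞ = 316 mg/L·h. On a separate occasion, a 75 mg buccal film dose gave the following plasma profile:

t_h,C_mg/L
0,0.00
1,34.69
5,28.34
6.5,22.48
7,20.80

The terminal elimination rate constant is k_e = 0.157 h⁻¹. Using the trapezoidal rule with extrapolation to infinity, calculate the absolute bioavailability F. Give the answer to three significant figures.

F = 0.685

Trapezoidal AUC_0→7 (buccal film):
  [0→1]: (0.00+34.69)/2 × 1 = 17.345
  [1→5]: (34.69+28.34)/2 × 4 = 126.06
  [5→6.5]: (28.34+22.48)/2 × 1.5 = 38.115
  [6.5→7]: (22.48+20.80)/2 × 0.5 = 10.82
  Sum = 192.34 mg/L·h
Tail: C_last/k_e = 20.80/0.157 = 132.484
AUC_0→∞ (buccal film) = 192.34 + 132.484 = 324.824 mg/L·h
F = (AUC_ev/D_ev)/(AUC_iv/D_iv) = (324.824/75)/(316/50) = 4.33099/6.32 = 0.6853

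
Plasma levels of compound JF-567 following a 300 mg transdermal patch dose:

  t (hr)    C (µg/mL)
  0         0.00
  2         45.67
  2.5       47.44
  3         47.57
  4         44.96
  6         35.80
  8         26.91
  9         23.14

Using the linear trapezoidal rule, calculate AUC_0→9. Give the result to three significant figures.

Trapezoidal AUC_0→9:
  [0→2]: (0.00+45.67)/2 × 2 = 45.67
  [2→2.5]: (45.67+47.44)/2 × 0.5 = 23.2775
  [2.5→3]: (47.44+47.57)/2 × 0.5 = 23.7525
  [3→4]: (47.57+44.96)/2 × 1 = 46.265
  [4→6]: (44.96+35.80)/2 × 2 = 80.76
  [6→8]: (35.80+26.91)/2 × 2 = 62.71
  [8→9]: (26.91+23.14)/2 × 1 = 25.025
  Sum = 307.46 µg/mL·hr

AUC = 307 µg/mL·hr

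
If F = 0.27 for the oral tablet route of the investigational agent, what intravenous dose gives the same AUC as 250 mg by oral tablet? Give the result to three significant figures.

Systemic exposure from an extravascular dose = F × D_ev, so the equivalent IV dose is F × D_ev.
D_iv = F × D_ev = 0.27 × 250 = 67.5 mg

D_iv = 67.5 mg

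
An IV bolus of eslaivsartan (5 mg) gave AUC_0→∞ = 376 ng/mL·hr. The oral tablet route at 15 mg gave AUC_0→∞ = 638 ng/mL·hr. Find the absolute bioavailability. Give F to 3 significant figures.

F = (AUC_ev / D_ev) / (AUC_iv / D_iv)
  = (638/15) / (376/5)
  = 42.5333 / 75.2 = 0.5656

F = 0.566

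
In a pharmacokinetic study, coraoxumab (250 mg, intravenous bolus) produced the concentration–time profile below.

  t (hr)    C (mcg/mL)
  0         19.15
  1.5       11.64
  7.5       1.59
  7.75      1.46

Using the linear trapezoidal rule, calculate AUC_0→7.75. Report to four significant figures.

AUC = 63.16 mcg/mL·hr

Trapezoidal AUC_0→7.75:
  [0→1.5]: (19.15+11.64)/2 × 1.5 = 23.0925
  [1.5→7.5]: (11.64+1.59)/2 × 6 = 39.69
  [7.5→7.75]: (1.59+1.46)/2 × 0.25 = 0.38125
  Sum = 63.16375 mcg/mL·hr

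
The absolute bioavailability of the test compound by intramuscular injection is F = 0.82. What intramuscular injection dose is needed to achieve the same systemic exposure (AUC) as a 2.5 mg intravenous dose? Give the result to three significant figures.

D_intramuscular = 3.05 mg

For equal systemic exposure: F × D_ev = D_iv
D_ev = D_iv / F = 2.5 / 0.82 = 3.04878 mg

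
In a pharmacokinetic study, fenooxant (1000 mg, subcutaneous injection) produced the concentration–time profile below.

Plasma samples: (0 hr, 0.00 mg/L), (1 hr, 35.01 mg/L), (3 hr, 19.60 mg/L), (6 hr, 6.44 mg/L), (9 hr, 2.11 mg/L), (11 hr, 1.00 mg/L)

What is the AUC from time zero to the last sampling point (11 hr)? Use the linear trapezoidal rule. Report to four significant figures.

AUC = 127.1 mg/L·hr

Trapezoidal AUC_0→11:
  [0→1]: (0.00+35.01)/2 × 1 = 17.505
  [1→3]: (35.01+19.60)/2 × 2 = 54.61
  [3→6]: (19.60+6.44)/2 × 3 = 39.06
  [6→9]: (6.44+2.11)/2 × 3 = 12.825
  [9→11]: (2.11+1.00)/2 × 2 = 3.11
  Sum = 127.11 mg/L·hr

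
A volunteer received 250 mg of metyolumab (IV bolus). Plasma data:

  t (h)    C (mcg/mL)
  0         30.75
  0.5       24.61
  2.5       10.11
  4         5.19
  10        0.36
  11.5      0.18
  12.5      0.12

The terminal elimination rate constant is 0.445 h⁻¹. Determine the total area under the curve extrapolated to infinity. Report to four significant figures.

Trapezoidal AUC_0→12.5:
  [0→0.5]: (30.75+24.61)/2 × 0.5 = 13.84
  [0.5→2.5]: (24.61+10.11)/2 × 2 = 34.72
  [2.5→4]: (10.11+5.19)/2 × 1.5 = 11.475
  [4→10]: (5.19+0.36)/2 × 6 = 16.65
  [10→11.5]: (0.36+0.18)/2 × 1.5 = 0.405
  [11.5→12.5]: (0.18+0.12)/2 × 1 = 0.15
  Sum = 77.24 mcg/mL·h
Extrapolated tail: C_last / k_e = 0.12 / 0.445 = 0.270
AUC_0→∞ = 77.24 + 0.270 = 77.51 mcg/mL·h

AUC = 77.51 mcg/mL·h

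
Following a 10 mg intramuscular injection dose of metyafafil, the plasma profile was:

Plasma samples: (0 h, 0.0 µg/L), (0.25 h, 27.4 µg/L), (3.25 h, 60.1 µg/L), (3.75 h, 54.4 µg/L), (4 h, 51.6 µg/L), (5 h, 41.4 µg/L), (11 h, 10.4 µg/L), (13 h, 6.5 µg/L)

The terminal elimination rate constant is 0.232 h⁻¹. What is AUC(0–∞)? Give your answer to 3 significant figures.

AUC = 423 µg/L·h

Trapezoidal AUC_0→13:
  [0→0.25]: (0.0+27.4)/2 × 0.25 = 3.425
  [0.25→3.25]: (27.4+60.1)/2 × 3 = 131.25
  [3.25→3.75]: (60.1+54.4)/2 × 0.5 = 28.625
  [3.75→4]: (54.4+51.6)/2 × 0.25 = 13.25
  [4→5]: (51.6+41.4)/2 × 1 = 46.5
  [5→11]: (41.4+10.4)/2 × 6 = 155.4
  [11→13]: (10.4+6.5)/2 × 2 = 16.9
  Sum = 395.35 µg/L·h
Extrapolated tail: C_last / k_e = 6.5 / 0.232 = 28.017
AUC_0→∞ = 395.35 + 28.017 = 423.367 µg/L·h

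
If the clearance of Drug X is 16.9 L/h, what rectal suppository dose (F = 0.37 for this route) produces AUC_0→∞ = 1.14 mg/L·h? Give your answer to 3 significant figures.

Dose = CL × AUC_0→∞ / F
     = 16.9 × 1.14 / 0.37 = 52.0703 mg

Dose = 52.1 mg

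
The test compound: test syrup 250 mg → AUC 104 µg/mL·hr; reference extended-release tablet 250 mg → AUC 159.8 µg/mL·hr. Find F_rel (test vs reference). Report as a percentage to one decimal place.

F_rel = 65.1%

F_rel = (AUC_test/D_test) / (AUC_ref/D_ref)
      = (104/250) / (159.8/250)
      = 0.416 / 0.6392 = 0.6508 = 65.08%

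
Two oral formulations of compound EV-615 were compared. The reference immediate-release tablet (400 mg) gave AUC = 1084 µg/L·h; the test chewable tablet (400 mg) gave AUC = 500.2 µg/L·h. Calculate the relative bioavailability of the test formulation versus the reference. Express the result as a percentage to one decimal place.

F_rel = (AUC_test/D_test) / (AUC_ref/D_ref)
      = (500.2/400) / (1084/400)
      = 1.2505 / 2.71 = 0.4614 = 46.14%

F_rel = 46.1%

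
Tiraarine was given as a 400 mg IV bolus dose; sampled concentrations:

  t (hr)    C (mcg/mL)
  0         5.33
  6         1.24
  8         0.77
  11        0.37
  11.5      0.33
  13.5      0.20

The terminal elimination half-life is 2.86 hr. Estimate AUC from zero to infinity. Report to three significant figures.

Trapezoidal AUC_0→13.5:
  [0→6]: (5.33+1.24)/2 × 6 = 19.71
  [6→8]: (1.24+0.77)/2 × 2 = 2.01
  [8→11]: (0.77+0.37)/2 × 3 = 1.71
  [11→11.5]: (0.37+0.33)/2 × 0.5 = 0.175
  [11.5→13.5]: (0.33+0.20)/2 × 2 = 0.53
  Sum = 24.135 mcg/mL·hr
k_e = ln2 / t½ = 0.693147 / 2.86 = 0.2424 hr^-1
Extrapolated tail: C_last / k_e = 0.20 / 0.2424 = 0.825
AUC_0→∞ = 24.135 + 0.825 = 24.96 mcg/mL·hr

AUC = 25.0 mcg/mL·hr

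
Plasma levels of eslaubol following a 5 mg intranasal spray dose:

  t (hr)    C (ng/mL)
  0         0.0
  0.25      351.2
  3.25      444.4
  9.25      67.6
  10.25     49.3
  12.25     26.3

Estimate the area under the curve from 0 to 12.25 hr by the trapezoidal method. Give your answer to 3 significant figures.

AUC = 2910 ng/mL·hr

Trapezoidal AUC_0→12.25:
  [0→0.25]: (0.0+351.2)/2 × 0.25 = 43.9
  [0.25→3.25]: (351.2+444.4)/2 × 3 = 1193.4
  [3.25→9.25]: (444.4+67.6)/2 × 6 = 1536.0
  [9.25→10.25]: (67.6+49.3)/2 × 1 = 58.45
  [10.25→12.25]: (49.3+26.3)/2 × 2 = 75.6
  Sum = 2907.35 ng/mL·hr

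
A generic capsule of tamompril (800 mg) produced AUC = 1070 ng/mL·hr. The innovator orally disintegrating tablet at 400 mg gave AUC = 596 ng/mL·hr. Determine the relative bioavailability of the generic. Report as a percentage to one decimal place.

F_rel = (AUC_test/D_test) / (AUC_ref/D_ref)
      = (1070/800) / (596/400)
      = 1.3375 / 1.49 = 0.8977 = 89.77%

F_rel = 89.8%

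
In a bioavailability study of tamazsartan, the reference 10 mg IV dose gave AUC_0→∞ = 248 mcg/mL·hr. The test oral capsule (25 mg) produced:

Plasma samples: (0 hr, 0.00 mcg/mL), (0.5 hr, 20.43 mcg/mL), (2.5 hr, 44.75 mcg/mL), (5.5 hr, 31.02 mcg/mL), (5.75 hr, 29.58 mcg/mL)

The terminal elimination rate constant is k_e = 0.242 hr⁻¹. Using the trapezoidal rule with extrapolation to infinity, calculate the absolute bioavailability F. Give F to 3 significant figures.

Trapezoidal AUC_0→5.75 (oral capsule):
  [0→0.5]: (0.00+20.43)/2 × 0.5 = 5.1075
  [0.5→2.5]: (20.43+44.75)/2 × 2 = 65.18
  [2.5→5.5]: (44.75+31.02)/2 × 3 = 113.655
  [5.5→5.75]: (31.02+29.58)/2 × 0.25 = 7.575
  Sum = 191.5175 mcg/mL·hr
Tail: C_last/k_e = 29.58/0.242 = 122.231
AUC_0→∞ (oral capsule) = 191.5175 + 122.231 = 313.7485 mcg/mL·hr
F = (AUC_ev/D_ev)/(AUC_iv/D_iv) = (313.7485/25)/(248/10) = 12.54994/24.8 = 0.5060

F = 0.506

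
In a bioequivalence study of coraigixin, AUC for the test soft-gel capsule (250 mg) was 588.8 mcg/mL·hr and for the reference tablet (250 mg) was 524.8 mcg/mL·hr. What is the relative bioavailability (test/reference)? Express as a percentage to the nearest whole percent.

F_rel = (AUC_test/D_test) / (AUC_ref/D_ref)
      = (588.8/250) / (524.8/250)
      = 2.3552 / 2.0992 = 1.1220 = 112.20%

F_rel = 112%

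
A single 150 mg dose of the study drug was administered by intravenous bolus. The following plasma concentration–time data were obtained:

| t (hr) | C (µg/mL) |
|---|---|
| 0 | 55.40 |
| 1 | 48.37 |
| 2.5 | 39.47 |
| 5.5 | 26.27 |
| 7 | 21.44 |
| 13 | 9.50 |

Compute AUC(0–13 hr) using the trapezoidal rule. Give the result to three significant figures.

Trapezoidal AUC_0→13:
  [0→1]: (55.40+48.37)/2 × 1 = 51.885
  [1→2.5]: (48.37+39.47)/2 × 1.5 = 65.88
  [2.5→5.5]: (39.47+26.27)/2 × 3 = 98.61
  [5.5→7]: (26.27+21.44)/2 × 1.5 = 35.7825
  [7→13]: (21.44+9.50)/2 × 6 = 92.82
  Sum = 344.9775 µg/mL·hr

AUC = 345 µg/mL·hr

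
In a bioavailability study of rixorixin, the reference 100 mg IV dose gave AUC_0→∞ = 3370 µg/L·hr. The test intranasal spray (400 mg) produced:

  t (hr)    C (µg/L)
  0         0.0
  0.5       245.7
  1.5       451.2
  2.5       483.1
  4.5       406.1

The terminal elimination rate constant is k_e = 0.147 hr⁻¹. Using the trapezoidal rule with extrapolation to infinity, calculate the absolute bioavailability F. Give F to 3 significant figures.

F = 0.336

Trapezoidal AUC_0→4.5 (intranasal spray):
  [0→0.5]: (0.0+245.7)/2 × 0.5 = 61.425
  [0.5→1.5]: (245.7+451.2)/2 × 1 = 348.45
  [1.5→2.5]: (451.2+483.1)/2 × 1 = 467.15
  [2.5→4.5]: (483.1+406.1)/2 × 2 = 889.2
  Sum = 1766.225 µg/L·hr
Tail: C_last/k_e = 406.1/0.147 = 2762.585
AUC_0→∞ (intranasal spray) = 1766.225 + 2762.585 = 4528.81 µg/L·hr
F = (AUC_ev/D_ev)/(AUC_iv/D_iv) = (4528.81/400)/(3370/100) = 11.322025/33.7 = 0.3360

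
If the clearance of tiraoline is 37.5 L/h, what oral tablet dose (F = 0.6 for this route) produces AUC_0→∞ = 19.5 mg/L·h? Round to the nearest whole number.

Dose = CL × AUC_0→∞ / F
     = 37.5 × 19.5 / 0.6 = 1218.75 mg

Dose = 1219 mg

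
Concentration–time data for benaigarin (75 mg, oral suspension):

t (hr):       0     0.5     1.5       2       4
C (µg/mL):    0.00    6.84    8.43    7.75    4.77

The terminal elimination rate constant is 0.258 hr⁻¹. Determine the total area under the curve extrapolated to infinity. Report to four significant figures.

Trapezoidal AUC_0→4:
  [0→0.5]: (0.00+6.84)/2 × 0.5 = 1.71
  [0.5→1.5]: (6.84+8.43)/2 × 1 = 7.635
  [1.5→2]: (8.43+7.75)/2 × 0.5 = 4.045
  [2→4]: (7.75+4.77)/2 × 2 = 12.52
  Sum = 25.91 µg/mL·hr
Extrapolated tail: C_last / k_e = 4.77 / 0.258 = 18.488
AUC_0→∞ = 25.91 + 18.488 = 44.398 µg/mL·hr

AUC = 44.40 µg/mL·hr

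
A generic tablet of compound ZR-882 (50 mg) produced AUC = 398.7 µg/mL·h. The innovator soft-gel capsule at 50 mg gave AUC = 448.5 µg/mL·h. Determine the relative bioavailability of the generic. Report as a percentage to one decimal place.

F_rel = (AUC_test/D_test) / (AUC_ref/D_ref)
      = (398.7/50) / (448.5/50)
      = 7.974 / 8.97 = 0.8890 = 88.90%

F_rel = 88.9%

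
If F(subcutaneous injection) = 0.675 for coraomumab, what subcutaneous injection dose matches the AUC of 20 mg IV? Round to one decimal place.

D_subcutaneous = 29.6 mg

For equal systemic exposure: F × D_ev = D_iv
D_ev = D_iv / F = 20 / 0.675 = 29.6296 mg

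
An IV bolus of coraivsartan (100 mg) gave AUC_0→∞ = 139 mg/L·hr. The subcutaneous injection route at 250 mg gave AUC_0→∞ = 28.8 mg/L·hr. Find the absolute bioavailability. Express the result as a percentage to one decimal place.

F = (AUC_ev / D_ev) / (AUC_iv / D_iv)
  = (28.8/250) / (139/100)
  = 0.1152 / 1.39 = 0.0829
  = 8.29%

F = 8.3%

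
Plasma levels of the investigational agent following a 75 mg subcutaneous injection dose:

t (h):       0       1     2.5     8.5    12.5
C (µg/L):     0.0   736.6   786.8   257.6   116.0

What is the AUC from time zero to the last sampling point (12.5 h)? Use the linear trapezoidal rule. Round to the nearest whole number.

Trapezoidal AUC_0→12.5:
  [0→1]: (0.0+736.6)/2 × 1 = 368.3
  [1→2.5]: (736.6+786.8)/2 × 1.5 = 1142.55
  [2.5→8.5]: (786.8+257.6)/2 × 6 = 3133.2
  [8.5→12.5]: (257.6+116.0)/2 × 4 = 747.2
  Sum = 5391.25 µg/L·h

AUC = 5391 µg/L·h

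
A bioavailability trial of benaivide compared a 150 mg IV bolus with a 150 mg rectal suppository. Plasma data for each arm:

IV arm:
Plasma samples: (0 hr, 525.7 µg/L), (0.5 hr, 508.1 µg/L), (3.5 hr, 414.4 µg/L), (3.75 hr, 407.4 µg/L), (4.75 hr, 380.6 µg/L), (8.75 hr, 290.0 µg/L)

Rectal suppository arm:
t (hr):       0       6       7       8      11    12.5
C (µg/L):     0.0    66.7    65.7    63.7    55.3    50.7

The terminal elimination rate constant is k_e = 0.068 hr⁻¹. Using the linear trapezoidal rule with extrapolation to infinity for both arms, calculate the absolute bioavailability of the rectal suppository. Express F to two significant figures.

Trapezoidal AUC_0→8.75 (IV):
  [0→0.5]: (525.7+508.1)/2 × 0.5 = 258.45
  [0.5→3.5]: (508.1+414.4)/2 × 3 = 1383.75
  [3.5→3.75]: (414.4+407.4)/2 × 0.25 = 102.725
  [3.75→4.75]: (407.4+380.6)/2 × 1 = 394.0
  [4.75→8.75]: (380.6+290.0)/2 × 4 = 1341.2
  Sum = 3480.125 µg/L·hr
IV tail: 290.0/0.068 = 4264.706; AUC_iv,0→∞ = 3480.125 + 4264.706 = 7744.831 µg/L·hr
Trapezoidal AUC_0→12.5 (rectal suppository):
  [0→6]: (0.0+66.7)/2 × 6 = 200.1
  [6→7]: (66.7+65.7)/2 × 1 = 66.2
  [7→8]: (65.7+63.7)/2 × 1 = 64.7
  [8→11]: (63.7+55.3)/2 × 3 = 178.5
  [11→12.5]: (55.3+50.7)/2 × 1.5 = 79.5
  Sum = 589.0 µg/L·hr
rectal suppository tail: 50.7/0.068 = 745.588; AUC_ev,0→∞ = 589.0 + 745.588 = 1334.588 µg/L·hr
F = (AUC_ev/D_ev)/(AUC_iv/D_iv) = (1334.588/150)/(7744.831/150) = 8.89725/51.6322 = 0.1723

F = 0.17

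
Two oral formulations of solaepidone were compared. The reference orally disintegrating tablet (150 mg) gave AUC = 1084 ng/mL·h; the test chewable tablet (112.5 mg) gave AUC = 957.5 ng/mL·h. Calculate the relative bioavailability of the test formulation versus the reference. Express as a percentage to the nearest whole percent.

F_rel = 118%

F_rel = (AUC_test/D_test) / (AUC_ref/D_ref)
      = (957.5/112.5) / (1084/150)
      = 8.51111 / 7.22667 = 1.1777 = 117.77%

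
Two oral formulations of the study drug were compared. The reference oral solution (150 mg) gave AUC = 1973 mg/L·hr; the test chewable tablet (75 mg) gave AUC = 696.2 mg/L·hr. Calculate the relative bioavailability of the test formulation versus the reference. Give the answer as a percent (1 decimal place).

F_rel = (AUC_test/D_test) / (AUC_ref/D_ref)
      = (696.2/75) / (1973/150)
      = 9.28267 / 13.1533 = 0.7057 = 70.57%

F_rel = 70.6%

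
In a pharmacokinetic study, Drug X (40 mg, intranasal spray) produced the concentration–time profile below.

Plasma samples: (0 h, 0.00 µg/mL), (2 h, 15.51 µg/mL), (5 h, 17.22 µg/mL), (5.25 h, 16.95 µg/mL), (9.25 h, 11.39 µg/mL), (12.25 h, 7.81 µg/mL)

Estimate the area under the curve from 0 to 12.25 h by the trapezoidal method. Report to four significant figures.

Trapezoidal AUC_0→12.25:
  [0→2]: (0.00+15.51)/2 × 2 = 15.51
  [2→5]: (15.51+17.22)/2 × 3 = 49.095
  [5→5.25]: (17.22+16.95)/2 × 0.25 = 4.27125
  [5.25→9.25]: (16.95+11.39)/2 × 4 = 56.68
  [9.25→12.25]: (11.39+7.81)/2 × 3 = 28.8
  Sum = 154.35625 µg/mL·h

AUC = 154.4 µg/mL·h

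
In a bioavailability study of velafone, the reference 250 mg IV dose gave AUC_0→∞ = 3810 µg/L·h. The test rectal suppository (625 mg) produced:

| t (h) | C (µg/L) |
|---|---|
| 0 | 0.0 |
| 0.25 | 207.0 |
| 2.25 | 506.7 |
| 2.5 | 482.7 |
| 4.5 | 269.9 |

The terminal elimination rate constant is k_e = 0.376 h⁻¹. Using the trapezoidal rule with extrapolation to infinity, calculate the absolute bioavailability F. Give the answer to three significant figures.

Trapezoidal AUC_0→4.5 (rectal suppository):
  [0→0.25]: (0.0+207.0)/2 × 0.25 = 25.875
  [0.25→2.25]: (207.0+506.7)/2 × 2 = 713.7
  [2.25→2.5]: (506.7+482.7)/2 × 0.25 = 123.675
  [2.5→4.5]: (482.7+269.9)/2 × 2 = 752.6
  Sum = 1615.85 µg/L·h
Tail: C_last/k_e = 269.9/0.376 = 717.819
AUC_0→∞ (rectal suppository) = 1615.85 + 717.819 = 2333.669 µg/L·h
F = (AUC_ev/D_ev)/(AUC_iv/D_iv) = (2333.669/625)/(3810/250) = 3.7338704/15.24 = 0.2450

F = 0.245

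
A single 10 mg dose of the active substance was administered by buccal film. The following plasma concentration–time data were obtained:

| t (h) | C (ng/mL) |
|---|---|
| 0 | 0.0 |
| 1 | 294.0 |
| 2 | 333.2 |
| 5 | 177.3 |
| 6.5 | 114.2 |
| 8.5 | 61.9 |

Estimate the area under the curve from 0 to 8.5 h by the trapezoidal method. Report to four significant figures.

Trapezoidal AUC_0→8.5:
  [0→1]: (0.0+294.0)/2 × 1 = 147.0
  [1→2]: (294.0+333.2)/2 × 1 = 313.6
  [2→5]: (333.2+177.3)/2 × 3 = 765.75
  [5→6.5]: (177.3+114.2)/2 × 1.5 = 218.625
  [6.5→8.5]: (114.2+61.9)/2 × 2 = 176.1
  Sum = 1621.075 ng/mL·h

AUC = 1621 ng/mL·h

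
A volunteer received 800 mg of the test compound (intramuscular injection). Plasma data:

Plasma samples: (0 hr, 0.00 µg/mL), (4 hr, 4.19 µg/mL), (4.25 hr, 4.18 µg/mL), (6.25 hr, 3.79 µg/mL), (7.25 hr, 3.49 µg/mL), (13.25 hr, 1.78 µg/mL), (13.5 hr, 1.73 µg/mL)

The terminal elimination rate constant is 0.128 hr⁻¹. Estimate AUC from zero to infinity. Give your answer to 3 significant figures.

AUC = 50.8 µg/mL·hr

Trapezoidal AUC_0→13.5:
  [0→4]: (0.00+4.19)/2 × 4 = 8.38
  [4→4.25]: (4.19+4.18)/2 × 0.25 = 1.04625
  [4.25→6.25]: (4.18+3.79)/2 × 2 = 7.97
  [6.25→7.25]: (3.79+3.49)/2 × 1 = 3.64
  [7.25→13.25]: (3.49+1.78)/2 × 6 = 15.81
  [13.25→13.5]: (1.78+1.73)/2 × 0.25 = 0.43875
  Sum = 37.285 µg/mL·hr
Extrapolated tail: C_last / k_e = 1.73 / 0.128 = 13.516
AUC_0→∞ = 37.285 + 13.516 = 50.801 µg/mL·hr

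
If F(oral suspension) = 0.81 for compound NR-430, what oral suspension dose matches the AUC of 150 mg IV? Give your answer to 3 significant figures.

For equal systemic exposure: F × D_ev = D_iv
D_ev = D_iv / F = 150 / 0.81 = 185.185 mg

D_oral = 185 mg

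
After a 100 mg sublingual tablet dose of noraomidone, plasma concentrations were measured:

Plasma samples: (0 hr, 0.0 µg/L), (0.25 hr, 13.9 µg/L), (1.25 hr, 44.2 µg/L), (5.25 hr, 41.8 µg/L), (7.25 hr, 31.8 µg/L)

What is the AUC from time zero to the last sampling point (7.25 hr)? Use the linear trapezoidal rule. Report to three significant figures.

Trapezoidal AUC_0→7.25:
  [0→0.25]: (0.0+13.9)/2 × 0.25 = 1.7375
  [0.25→1.25]: (13.9+44.2)/2 × 1 = 29.05
  [1.25→5.25]: (44.2+41.8)/2 × 4 = 172.0
  [5.25→7.25]: (41.8+31.8)/2 × 2 = 73.6
  Sum = 276.3875 µg/L·hr

AUC = 276 µg/L·hr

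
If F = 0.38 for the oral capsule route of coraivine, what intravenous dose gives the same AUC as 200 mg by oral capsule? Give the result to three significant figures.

D_iv = 76.0 mg

Systemic exposure from an extravascular dose = F × D_ev, so the equivalent IV dose is F × D_ev.
D_iv = F × D_ev = 0.38 × 200 = 76 mg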